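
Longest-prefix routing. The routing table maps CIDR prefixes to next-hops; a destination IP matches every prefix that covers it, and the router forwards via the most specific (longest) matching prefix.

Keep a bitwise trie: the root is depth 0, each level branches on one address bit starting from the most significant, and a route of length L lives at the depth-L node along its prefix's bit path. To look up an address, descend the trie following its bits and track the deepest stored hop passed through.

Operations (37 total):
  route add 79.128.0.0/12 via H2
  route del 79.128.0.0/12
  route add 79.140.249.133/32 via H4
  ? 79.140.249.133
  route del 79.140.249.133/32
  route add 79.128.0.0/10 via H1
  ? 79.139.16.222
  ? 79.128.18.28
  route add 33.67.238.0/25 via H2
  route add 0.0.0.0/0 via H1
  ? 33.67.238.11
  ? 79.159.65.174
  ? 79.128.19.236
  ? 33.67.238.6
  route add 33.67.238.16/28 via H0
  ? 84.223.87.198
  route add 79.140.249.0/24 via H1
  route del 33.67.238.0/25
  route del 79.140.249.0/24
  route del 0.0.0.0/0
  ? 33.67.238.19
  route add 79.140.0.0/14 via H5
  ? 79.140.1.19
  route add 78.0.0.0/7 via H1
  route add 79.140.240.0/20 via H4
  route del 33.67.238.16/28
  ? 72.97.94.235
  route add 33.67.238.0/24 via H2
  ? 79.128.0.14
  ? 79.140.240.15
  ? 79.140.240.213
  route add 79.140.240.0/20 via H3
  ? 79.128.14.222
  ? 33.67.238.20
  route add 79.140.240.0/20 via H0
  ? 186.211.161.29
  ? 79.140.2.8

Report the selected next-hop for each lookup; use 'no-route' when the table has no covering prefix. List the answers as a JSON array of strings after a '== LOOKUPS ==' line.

Process each operation:
  add 79.128.0.0/12 -> H2 at depth 12
  - 79.128.0.0/12 clear@12
  add 79.140.249.133/32 -> H4 at depth 32
  lookup 79.140.249.133: bits 01001111100011001111100110000101 walk d0:-→d1:-→d2:-→d3:-→d4:-→d5:-→d6:-→d7:-→d8:-→d9:-→d10:-→d11:-→d12:-→d13:-→d14:-→d15:-→d16:-→d17:-→d18:-→d19:-→d20:-→d21:-→d22:-→d23:-→d24:-→d25:-→d26:-→d27:-→d28:-→d29:-→d30:-→d31:-→d32:H4 -> H4
  - 79.140.249.133/32 clear@32
  add 79.128.0.0/10 -> H1 at depth 10
  lookup 79.139.16.222: bits 0100111110001 walk d0:-→d1:-→d2:-→d3:-→d4:-→d5:-→d6:-→d7:-→d8:-→d9:-→d10:H1→d11:-→d12:-→d13:- -> H1
  lookup 79.128.18.28: bits 010011111000 walk d0:-→d1:-→d2:-→d3:-→d4:-→d5:-→d6:-→d7:-→d8:-→d9:-→d10:H1→d11:-→d12:- -> H1
  add 33.67.238.0/25 -> H2 at depth 25
  add 0.0.0.0/0 -> H1 at depth 0
  lookup 33.67.238.11: bits 0010000101000011111011100 walk d0:H1→d1:-→d2:-→d3:-→d4:-→d5:-→d6:-→d7:-→d8:-→d9:-→d10:-→d11:-→d12:-→d13:-→d14:-→d15:-→d16:-→d17:-→d18:-→d19:-→d20:-→d21:-→d22:-→d23:-→d24:-→d25:H2 -> H2
  lookup 79.159.65.174: bits 01001111100 walk d0:H1→d1:-→d2:-→d3:-→d4:-→d5:-→d6:-→d7:-→d8:-→d9:-→d10:H1→d11:- -> H1
  lookup 79.128.19.236: bits 010011111000 walk d0:H1→d1:-→d2:-→d3:-→d4:-→d5:-→d6:-→d7:-→d8:-→d9:-→d10:H1→d11:-→d12:- -> H1
  lookup 33.67.238.6: bits 0010000101000011111011100 walk d0:H1→d1:-→d2:-→d3:-→d4:-→d5:-→d6:-→d7:-→d8:-→d9:-→d10:-→d11:-→d12:-→d13:-→d14:-→d15:-→d16:-→d17:-→d18:-→d19:-→d20:-→d21:-→d22:-→d23:-→d24:-→d25:H2 -> H2
  add 33.67.238.16/28 -> H0 at depth 28
  lookup 84.223.87.198: bits 010 walk d0:H1→d1:-→d2:-→d3:- -> H1
  add 79.140.249.0/24 -> H1 at depth 24
  - 33.67.238.0/25 clear@25
  - 79.140.249.0/24 clear@24
  - 0.0.0.0/0 clear@0
  lookup 33.67.238.19: bits 0010000101000011111011100001 walk d0:-→d1:-→d2:-→d3:-→d4:-→d5:-→d6:-→d7:-→d8:-→d9:-→d10:-→d11:-→d12:-→d13:-→d14:-→d15:-→d16:-→d17:-→d18:-→d19:-→d20:-→d21:-→d22:-→d23:-→d24:-→d25:-→d26:-→d27:-→d28:H0 -> H0
  add 79.140.0.0/14 -> H5 at depth 14
  lookup 79.140.1.19: bits 0100111110001100 walk d0:-→d1:-→d2:-→d3:-→d4:-→d5:-→d6:-→d7:-→d8:-→d9:-→d10:H1→d11:-→d12:-→d13:-→d14:H5→d15:-→d16:- -> H5
  add 78.0.0.0/7 -> H1 at depth 7
  add 79.140.240.0/20 -> H4 at depth 20
  - 33.67.238.16/28 clear@28
  lookup 72.97.94.235: bits 01001 walk d0:-→d1:-→d2:-→d3:-→d4:-→d5:- -> no-route
  add 33.67.238.0/24 -> H2 at depth 24
  lookup 79.128.0.14: bits 010011111000 walk d0:-→d1:-→d2:-→d3:-→d4:-→d5:-→d6:-→d7:H1→d8:-→d9:-→d10:H1→d11:-→d12:- -> H1
  lookup 79.140.240.15: bits 01001111100011001111 walk d0:-→d1:-→d2:-→d3:-→d4:-→d5:-→d6:-→d7:H1→d8:-→d9:-→d10:H1→d11:-→d12:-→d13:-→d14:H5→d15:-→d16:-→d17:-→d18:-→d19:-→d20:H4 -> H4
  lookup 79.140.240.213: bits 01001111100011001111 walk d0:-→d1:-→d2:-→d3:-→d4:-→d5:-→d6:-→d7:H1→d8:-→d9:-→d10:H1→d11:-→d12:-→d13:-→d14:H5→d15:-→d16:-→d17:-→d18:-→d19:-→d20:H4 -> H4
  add 79.140.240.0/20 -> H3 at depth 20
  lookup 79.128.14.222: bits 010011111000 walk d0:-→d1:-→d2:-→d3:-→d4:-→d5:-→d6:-→d7:H1→d8:-→d9:-→d10:H1→d11:-→d12:- -> H1
  lookup 33.67.238.20: bits 0010000101000011111011100001 walk d0:-→d1:-→d2:-→d3:-→d4:-→d5:-→d6:-→d7:-→d8:-→d9:-→d10:-→d11:-→d12:-→d13:-→d14:-→d15:-→d16:-→d17:-→d18:-→d19:-→d20:-→d21:-→d22:-→d23:-→d24:H2→d25:-→d26:-→d27:-→d28:- -> H2
  add 79.140.240.0/20 -> H0 at depth 20
  lookup 186.211.161.29: bits ε walk d0:- -> no-route
  lookup 79.140.2.8: bits 0100111110001100 walk d0:-→d1:-→d2:-→d3:-→d4:-→d5:-→d6:-→d7:H1→d8:-→d9:-→d10:H1→d11:-→d12:-→d13:-→d14:H5→d15:-→d16:- -> H5

== LOOKUPS ==
["H4","H1","H1","H2","H1","H1","H2","H1","H0","H5","no-route","H1","H4","H4","H1","H2","no-route","H5"]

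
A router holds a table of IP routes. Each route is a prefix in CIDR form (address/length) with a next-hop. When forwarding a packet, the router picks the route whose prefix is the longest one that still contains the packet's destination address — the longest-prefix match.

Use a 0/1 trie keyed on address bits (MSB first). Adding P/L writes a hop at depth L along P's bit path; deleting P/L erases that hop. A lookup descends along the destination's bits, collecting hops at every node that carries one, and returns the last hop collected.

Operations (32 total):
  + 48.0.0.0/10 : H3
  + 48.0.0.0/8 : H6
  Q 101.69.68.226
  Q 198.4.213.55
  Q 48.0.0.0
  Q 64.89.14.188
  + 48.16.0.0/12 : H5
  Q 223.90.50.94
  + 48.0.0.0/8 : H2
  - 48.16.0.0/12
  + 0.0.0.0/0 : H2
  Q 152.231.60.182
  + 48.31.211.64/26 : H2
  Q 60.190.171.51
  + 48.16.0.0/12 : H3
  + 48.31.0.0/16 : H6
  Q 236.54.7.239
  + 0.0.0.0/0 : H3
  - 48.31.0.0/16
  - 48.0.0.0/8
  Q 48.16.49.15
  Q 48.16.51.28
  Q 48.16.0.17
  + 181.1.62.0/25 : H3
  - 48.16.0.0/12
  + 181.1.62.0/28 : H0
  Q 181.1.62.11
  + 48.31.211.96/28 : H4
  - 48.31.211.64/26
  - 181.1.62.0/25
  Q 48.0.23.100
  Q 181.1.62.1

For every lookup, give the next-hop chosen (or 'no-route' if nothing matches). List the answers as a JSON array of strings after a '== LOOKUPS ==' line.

Trace:
  + 48.0.0.0/10 (H3) depth=10
  + 48.0.0.0/8 (H6) depth=8
  ? 101.69.68.226  path d0:-→d1:-  best=no-route
  ? 198.4.213.55  path d0:-  best=no-route
  ? 48.0.0.0  path d0:-→d1:-→d2:-→d3:-→d4:-→d5:-→d6:-→d7:-→d8:H6→d9:-→d10:H3  best=H3
  ? 64.89.14.188  path d0:-→d1:-  best=no-route
  + 48.16.0.0/12 (H5) depth=12
  ? 223.90.50.94  path d0:-  best=no-route
  + 48.0.0.0/8 (H2) depth=8
  del 48.16.0.0/12 (clear depth 12)
  + 0.0.0.0/0 (H2) depth=0
  ? 152.231.60.182  path d0:H2  best=H2
  + 48.31.211.64/26 (H2) depth=26
  ? 60.190.171.51  path d0:H2→d1:-→d2:-→d3:-→d4:-  best=H2
  + 48.16.0.0/12 (H3) depth=12
  + 48.31.0.0/16 (H6) depth=16
  ? 236.54.7.239  path d0:H2  best=H2
  + 0.0.0.0/0 (H3) depth=0
  del 48.31.0.0/16 (clear depth 16)
  del 48.0.0.0/8 (clear depth 8)
  ? 48.16.49.15  path d0:H3→d1:-→d2:-→d3:-→d4:-→d5:-→d6:-→d7:-→d8:-→d9:-→d10:H3→d11:-→d12:H3  best=H3
  ? 48.16.51.28  path d0:H3→d1:-→d2:-→d3:-→d4:-→d5:-→d6:-→d7:-→d8:-→d9:-→d10:H3→d11:-→d12:H3  best=H3
  ? 48.16.0.17  path d0:H3→d1:-→d2:-→d3:-→d4:-→d5:-→d6:-→d7:-→d8:-→d9:-→d10:H3→d11:-→d12:H3  best=H3
  + 181.1.62.0/25 (H3) depth=25
  del 48.16.0.0/12 (clear depth 12)
  + 181.1.62.0/28 (H0) depth=28
  ? 181.1.62.11  path d0:H3→d1:-→d2:-→d3:-→d4:-→d5:-→d6:-→d7:-→d8:-→d9:-→d10:-→d11:-→d12:-→d13:-→d14:-→d15:-→d16:-→d17:-→d18:-→d19:-→d20:-→d21:-→d22:-→d23:-→d24:-→d25:H3→d26:-→d27:-→d28:H0  best=H0
  + 48.31.211.96/28 (H4) depth=28
  del 48.31.211.64/26 (clear depth 26)
  del 181.1.62.0/25 (clear depth 25)
  ? 48.0.23.100  path d0:H3→d1:-→d2:-→d3:-→d4:-→d5:-→d6:-→d7:-→d8:-→d9:-→d10:H3→d11:-  best=H3
  ? 181.1.62.1  path d0:H3→d1:-→d2:-→d3:-→d4:-→d5:-→d6:-→d7:-→d8:-→d9:-→d10:-→d11:-→d12:-→d13:-→d14:-→d15:-→d16:-→d17:-→d18:-→d19:-→d20:-→d21:-→d22:-→d23:-→d24:-→d25:-→d26:-→d27:-→d28:H0  best=H0

== LOOKUPS ==
["no-route","no-route","H3","no-route","no-route","H2","H2","H2","H3","H3","H3","H0","H3","H0"]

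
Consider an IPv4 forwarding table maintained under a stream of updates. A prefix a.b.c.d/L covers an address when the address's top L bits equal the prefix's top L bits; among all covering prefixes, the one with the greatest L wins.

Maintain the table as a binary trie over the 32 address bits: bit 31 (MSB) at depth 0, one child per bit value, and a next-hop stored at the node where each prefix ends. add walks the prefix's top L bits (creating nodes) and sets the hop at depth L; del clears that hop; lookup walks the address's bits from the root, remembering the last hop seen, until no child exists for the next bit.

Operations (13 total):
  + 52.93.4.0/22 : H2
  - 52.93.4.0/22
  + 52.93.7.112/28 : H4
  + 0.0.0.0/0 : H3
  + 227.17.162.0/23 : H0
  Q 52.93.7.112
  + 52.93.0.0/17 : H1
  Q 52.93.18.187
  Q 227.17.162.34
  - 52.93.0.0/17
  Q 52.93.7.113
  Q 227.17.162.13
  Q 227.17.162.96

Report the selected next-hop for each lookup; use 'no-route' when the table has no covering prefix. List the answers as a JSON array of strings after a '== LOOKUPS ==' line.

Trace:
  add 52.93.4.0/22 -> H2 at depth 22
  - 52.93.4.0/22 clear@22
  add 52.93.7.112/28 -> H4 at depth 28
  add 0.0.0.0/0 -> H3 at depth 0
  add 227.17.162.0/23 -> H0 at depth 23
  Q 52.93.7.112: descend 0011010001011101000001110111 ; hops seen [H3,H4] ; pick H4
  add 52.93.0.0/17 -> H1 at depth 17
  Q 52.93.18.187: descend 0011010001011101000 ; hops seen [H3,H1] ; pick H1
  Q 227.17.162.34: descend 11100011000100011010001 ; hops seen [H3,H0] ; pick H0
  - 52.93.0.0/17 clear@17
  Q 52.93.7.113: descend 0011010001011101000001110111 ; hops seen [H3,H4] ; pick H4
  Q 227.17.162.13: descend 11100011000100011010001 ; hops seen [H3,H0] ; pick H0
  Q 227.17.162.96: descend 11100011000100011010001 ; hops seen [H3,H0] ; pick H0

== LOOKUPS ==
["H4","H1","H0","H4","H0","H0"]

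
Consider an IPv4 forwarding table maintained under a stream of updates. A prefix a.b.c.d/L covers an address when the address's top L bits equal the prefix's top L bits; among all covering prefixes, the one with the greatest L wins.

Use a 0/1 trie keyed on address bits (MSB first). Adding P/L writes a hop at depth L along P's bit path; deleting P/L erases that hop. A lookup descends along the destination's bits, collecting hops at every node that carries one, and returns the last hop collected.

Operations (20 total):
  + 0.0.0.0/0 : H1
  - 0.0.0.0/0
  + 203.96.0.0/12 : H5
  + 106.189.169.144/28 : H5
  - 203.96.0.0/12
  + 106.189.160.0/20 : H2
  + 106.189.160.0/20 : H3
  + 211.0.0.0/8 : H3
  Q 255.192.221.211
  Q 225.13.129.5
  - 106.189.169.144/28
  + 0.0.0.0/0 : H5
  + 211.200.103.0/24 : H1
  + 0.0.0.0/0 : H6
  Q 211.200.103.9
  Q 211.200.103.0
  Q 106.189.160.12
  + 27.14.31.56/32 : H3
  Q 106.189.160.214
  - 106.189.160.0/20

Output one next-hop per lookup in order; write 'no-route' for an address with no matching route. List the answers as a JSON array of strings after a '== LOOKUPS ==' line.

Apply in order:
  add 0.0.0.0/0 -> H1 at depth 0
  - 0.0.0.0/0 clear@0
  add 203.96.0.0/12 -> H5 at depth 12
  add 106.189.169.144/28 -> H5 at depth 28
  - 203.96.0.0/12 clear@12
  add 106.189.160.0/20 -> H2 at depth 20
  add 106.189.160.0/20 -> H3 at depth 20
  add 211.0.0.0/8 -> H3 at depth 8
  ? 255.192.221.211  path d0:-→d1:-→d2:-  best=no-route
  ? 225.13.129.5  path d0:-→d1:-→d2:-  best=no-route
  - 106.189.169.144/28 clear@28
  add 0.0.0.0/0 -> H5 at depth 0
  add 211.200.103.0/24 -> H1 at depth 24
  add 0.0.0.0/0 -> H6 at depth 0
  ? 211.200.103.9  path d0:H6→d1:-→d2:-→d3:-→d4:-→d5:-→d6:-→d7:-→d8:H3→d9:-→d10:-→d11:-→d12:-→d13:-→d14:-→d15:-→d16:-→d17:-→d18:-→d19:-→d20:-→d21:-→d22:-→d23:-→d24:H1  best=H1
  ? 211.200.103.0  path d0:H6→d1:-→d2:-→d3:-→d4:-→d5:-→d6:-→d7:-→d8:H3→d9:-→d10:-→d11:-→d12:-→d13:-→d14:-→d15:-→d16:-→d17:-→d18:-→d19:-→d20:-→d21:-→d22:-→d23:-→d24:H1  best=H1
  ? 106.189.160.12  path d0:H6→d1:-→d2:-→d3:-→d4:-→d5:-→d6:-→d7:-→d8:-→d9:-→d10:-→d11:-→d12:-→d13:-→d14:-→d15:-→d16:-→d17:-→d18:-→d19:-→d20:H3  best=H3
  add 27.14.31.56/32 -> H3 at depth 32
  ? 106.189.160.214  path d0:H6→d1:-→d2:-→d3:-→d4:-→d5:-→d6:-→d7:-→d8:-→d9:-→d10:-→d11:-→d12:-→d13:-→d14:-→d15:-→d16:-→d17:-→d18:-→d19:-→d20:H3  best=H3
  - 106.189.160.0/20 clear@20

== LOOKUPS ==
["no-route","no-route","H1","H1","H3","H3"]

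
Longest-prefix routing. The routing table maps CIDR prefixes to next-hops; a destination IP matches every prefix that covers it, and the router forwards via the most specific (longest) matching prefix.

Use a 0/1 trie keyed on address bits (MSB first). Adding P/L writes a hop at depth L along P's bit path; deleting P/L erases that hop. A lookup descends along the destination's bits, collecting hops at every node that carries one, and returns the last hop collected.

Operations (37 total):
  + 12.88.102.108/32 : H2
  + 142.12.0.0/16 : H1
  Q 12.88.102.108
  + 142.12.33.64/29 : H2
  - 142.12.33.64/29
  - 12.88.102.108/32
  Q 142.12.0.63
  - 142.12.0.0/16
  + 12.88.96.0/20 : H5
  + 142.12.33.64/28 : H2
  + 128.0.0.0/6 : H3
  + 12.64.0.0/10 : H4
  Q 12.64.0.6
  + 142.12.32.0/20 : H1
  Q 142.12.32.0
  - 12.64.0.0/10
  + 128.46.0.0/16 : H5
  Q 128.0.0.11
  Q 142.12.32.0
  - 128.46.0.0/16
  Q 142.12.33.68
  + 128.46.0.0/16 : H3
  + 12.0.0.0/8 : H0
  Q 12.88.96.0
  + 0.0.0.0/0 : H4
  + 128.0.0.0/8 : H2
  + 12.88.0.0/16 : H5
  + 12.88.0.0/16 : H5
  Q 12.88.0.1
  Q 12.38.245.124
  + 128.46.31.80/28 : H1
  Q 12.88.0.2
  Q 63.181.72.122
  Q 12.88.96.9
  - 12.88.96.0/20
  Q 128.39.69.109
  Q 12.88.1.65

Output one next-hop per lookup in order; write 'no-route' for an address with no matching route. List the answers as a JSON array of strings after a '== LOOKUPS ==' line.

Apply in order:
  + 12.88.102.108/32 (H2) depth=32
  + 142.12.0.0/16 (H1) depth=16
  ? 12.88.102.108  path d0:-→d1:-→d2:-→d3:-→d4:-→d5:-→d6:-→d7:-→d8:-→d9:-→d10:-→d11:-→d12:-→d13:-→d14:-→d15:-→d16:-→d17:-→d18:-→d19:-→d20:-→d21:-→d22:-→d23:-→d24:-→d25:-→d26:-→d27:-→d28:-→d29:-→d30:-→d31:-→d32:H2  best=H2
  + 142.12.33.64/29 (H2) depth=29
  del 142.12.33.64/29 (clear depth 29)
  del 12.88.102.108/32 (clear depth 32)
  ? 142.12.0.63  path d0:-→d1:-→d2:-→d3:-→d4:-→d5:-→d6:-→d7:-→d8:-→d9:-→d10:-→d11:-→d12:-→d13:-→d14:-→d15:-→d16:H1→d17:-→d18:-  best=H1
  del 142.12.0.0/16 (clear depth 16)
  + 12.88.96.0/20 (H5) depth=20
  + 142.12.33.64/28 (H2) depth=28
  + 128.0.0.0/6 (H3) depth=6
  + 12.64.0.0/10 (H4) depth=10
  ? 12.64.0.6  path d0:-→d1:-→d2:-→d3:-→d4:-→d5:-→d6:-→d7:-→d8:-→d9:-→d10:H4→d11:-  best=H4
  + 142.12.32.0/20 (H1) depth=20
  ? 142.12.32.0  path d0:-→d1:-→d2:-→d3:-→d4:-→d5:-→d6:-→d7:-→d8:-→d9:-→d10:-→d11:-→d12:-→d13:-→d14:-→d15:-→d16:-→d17:-→d18:-→d19:-→d20:H1→d21:-→d22:-→d23:-  best=H1
  del 12.64.0.0/10 (clear depth 10)
  + 128.46.0.0/16 (H5) depth=16
  ? 128.0.0.11  path d0:-→d1:-→d2:-→d3:-→d4:-→d5:-→d6:H3→d7:-→d8:-→d9:-→d10:-  best=H3
  ? 142.12.32.0  path d0:-→d1:-→d2:-→d3:-→d4:-→d5:-→d6:-→d7:-→d8:-→d9:-→d10:-→d11:-→d12:-→d13:-→d14:-→d15:-→d16:-→d17:-→d18:-→d19:-→d20:H1→d21:-→d22:-→d23:-  best=H1
  del 128.46.0.0/16 (clear depth 16)
  ? 142.12.33.68  path d0:-→d1:-→d2:-→d3:-→d4:-→d5:-→d6:-→d7:-→d8:-→d9:-→d10:-→d11:-→d12:-→d13:-→d14:-→d15:-→d16:-→d17:-→d18:-→d19:-→d20:H1→d21:-→d22:-→d23:-→d24:-→d25:-→d26:-→d27:-→d28:H2→d29:-  best=H2
  + 128.46.0.0/16 (H3) depth=16
  + 12.0.0.0/8 (H0) depth=8
  ? 12.88.96.0  path d0:-→d1:-→d2:-→d3:-→d4:-→d5:-→d6:-→d7:-→d8:H0→d9:-→d10:-→d11:-→d12:-→d13:-→d14:-→d15:-→d16:-→d17:-→d18:-→d19:-→d20:H5→d21:-  best=H5
  + 0.0.0.0/0 (H4) depth=0
  + 128.0.0.0/8 (H2) depth=8
  + 12.88.0.0/16 (H5) depth=16
  + 12.88.0.0/16 (H5) depth=16
  ? 12.88.0.1  path d0:H4→d1:-→d2:-→d3:-→d4:-→d5:-→d6:-→d7:-→d8:H0→d9:-→d10:-→d11:-→d12:-→d13:-→d14:-→d15:-→d16:H5→d17:-  best=H5
  ? 12.38.245.124  path d0:H4→d1:-→d2:-→d3:-→d4:-→d5:-→d6:-→d7:-→d8:H0→d9:-  best=H0
  + 128.46.31.80/28 (H1) depth=28
  ? 12.88.0.2  path d0:H4→d1:-→d2:-→d3:-→d4:-→d5:-→d6:-→d7:-→d8:H0→d9:-→d10:-→d11:-→d12:-→d13:-→d14:-→d15:-→d16:H5→d17:-  best=H5
  ? 63.181.72.122  path d0:H4→d1:-→d2:-  best=H4
  ? 12.88.96.9  path d0:H4→d1:-→d2:-→d3:-→d4:-→d5:-→d6:-→d7:-→d8:H0→d9:-→d10:-→d11:-→d12:-→d13:-→d14:-→d15:-→d16:H5→d17:-→d18:-→d19:-→d20:H5→d21:-  best=H5
  del 12.88.96.0/20 (clear depth 20)
  ? 128.39.69.109  path d0:H4→d1:-→d2:-→d3:-→d4:-→d5:-→d6:H3→d7:-→d8:H2→d9:-→d10:-→d11:-→d12:-  best=H2
  ? 12.88.1.65  path d0:H4→d1:-→d2:-→d3:-→d4:-→d5:-→d6:-→d7:-→d8:H0→d9:-→d10:-→d11:-→d12:-→d13:-→d14:-→d15:-→d16:H5→d17:-  best=H5

== LOOKUPS ==
["H2","H1","H4","H1","H3","H1","H2","H5","H5","H0","H5","H4","H5","H2","H5"]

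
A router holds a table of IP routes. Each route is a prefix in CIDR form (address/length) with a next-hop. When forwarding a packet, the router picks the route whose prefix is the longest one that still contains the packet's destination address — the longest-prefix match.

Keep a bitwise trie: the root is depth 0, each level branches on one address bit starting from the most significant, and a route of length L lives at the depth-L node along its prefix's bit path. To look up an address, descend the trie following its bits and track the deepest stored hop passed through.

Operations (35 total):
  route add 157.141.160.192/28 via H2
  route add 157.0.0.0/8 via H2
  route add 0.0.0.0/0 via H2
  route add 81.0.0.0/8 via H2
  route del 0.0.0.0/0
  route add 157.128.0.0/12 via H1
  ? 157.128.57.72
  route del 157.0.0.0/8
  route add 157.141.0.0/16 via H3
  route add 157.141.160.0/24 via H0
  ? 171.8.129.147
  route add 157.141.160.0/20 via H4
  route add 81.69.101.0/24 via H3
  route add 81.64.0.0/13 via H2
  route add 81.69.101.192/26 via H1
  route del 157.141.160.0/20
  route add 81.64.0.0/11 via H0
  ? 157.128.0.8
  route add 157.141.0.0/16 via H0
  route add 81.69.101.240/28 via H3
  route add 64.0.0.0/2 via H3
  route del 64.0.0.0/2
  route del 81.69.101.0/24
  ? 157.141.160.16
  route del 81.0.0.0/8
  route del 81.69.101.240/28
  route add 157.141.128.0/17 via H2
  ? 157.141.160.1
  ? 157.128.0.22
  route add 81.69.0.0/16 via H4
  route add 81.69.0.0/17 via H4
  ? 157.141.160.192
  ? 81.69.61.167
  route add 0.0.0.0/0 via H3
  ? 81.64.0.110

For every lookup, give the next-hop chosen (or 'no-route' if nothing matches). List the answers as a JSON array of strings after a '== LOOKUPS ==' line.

Apply in order:
  + 157.141.160.192/28 (H2) depth=28
  + 157.0.0.0/8 (H2) depth=8
  + 0.0.0.0/0 (H2) depth=0
  + 81.0.0.0/8 (H2) depth=8
  del 0.0.0.0/0 (clear depth 0)
  + 157.128.0.0/12 (H1) depth=12
  lookup 157.128.57.72: bits 100111011000 walk d0:-→d1:-→d2:-→d3:-→d4:-→d5:-→d6:-→d7:-→d8:H2→d9:-→d10:-→d11:-→d12:H1 -> H1
  del 157.0.0.0/8 (clear depth 8)
  + 157.141.0.0/16 (H3) depth=16
  + 157.141.160.0/24 (H0) depth=24
  lookup 171.8.129.147: bits 10 walk d0:-→d1:-→d2:- -> no-route
  + 157.141.160.0/20 (H4) depth=20
  + 81.69.101.0/24 (H3) depth=24
  + 81.64.0.0/13 (H2) depth=13
  + 81.69.101.192/26 (H1) depth=26
  del 157.141.160.0/20 (clear depth 20)
  + 81.64.0.0/11 (H0) depth=11
  lookup 157.128.0.8: bits 100111011000 walk d0:-→d1:-→d2:-→d3:-→d4:-→d5:-→d6:-→d7:-→d8:-→d9:-→d10:-→d11:-→d12:H1 -> H1
  + 157.141.0.0/16 (H0) depth=16
  + 81.69.101.240/28 (H3) depth=28
  + 64.0.0.0/2 (H3) depth=2
  del 64.0.0.0/2 (clear depth 2)
  del 81.69.101.0/24 (clear depth 24)
  lookup 157.141.160.16: bits 100111011000110110100000 walk d0:-→d1:-→d2:-→d3:-→d4:-→d5:-→d6:-→d7:-→d8:-→d9:-→d10:-→d11:-→d12:H1→d13:-→d14:-→d15:-→d16:H0→d17:-→d18:-→d19:-→d20:-→d21:-→d22:-→d23:-→d24:H0 -> H0
  del 81.0.0.0/8 (clear depth 8)
  del 81.69.101.240/28 (clear depth 28)
  + 157.141.128.0/17 (H2) depth=17
  lookup 157.141.160.1: bits 100111011000110110100000 walk d0:-→d1:-→d2:-→d3:-→d4:-→d5:-→d6:-→d7:-→d8:-→d9:-→d10:-→d11:-→d12:H1→d13:-→d14:-→d15:-→d16:H0→d17:H2→d18:-→d19:-→d20:-→d21:-→d22:-→d23:-→d24:H0 -> H0
  lookup 157.128.0.22: bits 100111011000 walk d0:-→d1:-→d2:-→d3:-→d4:-→d5:-→d6:-→d7:-→d8:-→d9:-→d10:-→d11:-→d12:H1 -> H1
  + 81.69.0.0/16 (H4) depth=16
  + 81.69.0.0/17 (H4) depth=17
  lookup 157.141.160.192: bits 1001110110001101101000001100 walk d0:-→d1:-→d2:-→d3:-→d4:-→d5:-→d6:-→d7:-→d8:-→d9:-→d10:-→d11:-→d12:H1→d13:-→d14:-→d15:-→d16:H0→d17:H2→d18:-→d19:-→d20:-→d21:-→d22:-→d23:-→d24:H0→d25:-→d26:-→d27:-→d28:H2 -> H2
  lookup 81.69.61.167: bits 01010001010001010 walk d0:-→d1:-→d2:-→d3:-→d4:-→d5:-→d6:-→d7:-→d8:-→d9:-→d10:-→d11:H0→d12:-→d13:H2→d14:-→d15:-→d16:H4→d17:H4 -> H4
  + 0.0.0.0/0 (H3) depth=0
  lookup 81.64.0.110: bits 0101000101000 walk d0:H3→d1:-→d2:-→d3:-→d4:-→d5:-→d6:-→d7:-→d8:-→d9:-→d10:-→d11:H0→d12:-→d13:H2 -> H2

== LOOKUPS ==
["H1","no-route","H1","H0","H0","H1","H2","H4","H2"]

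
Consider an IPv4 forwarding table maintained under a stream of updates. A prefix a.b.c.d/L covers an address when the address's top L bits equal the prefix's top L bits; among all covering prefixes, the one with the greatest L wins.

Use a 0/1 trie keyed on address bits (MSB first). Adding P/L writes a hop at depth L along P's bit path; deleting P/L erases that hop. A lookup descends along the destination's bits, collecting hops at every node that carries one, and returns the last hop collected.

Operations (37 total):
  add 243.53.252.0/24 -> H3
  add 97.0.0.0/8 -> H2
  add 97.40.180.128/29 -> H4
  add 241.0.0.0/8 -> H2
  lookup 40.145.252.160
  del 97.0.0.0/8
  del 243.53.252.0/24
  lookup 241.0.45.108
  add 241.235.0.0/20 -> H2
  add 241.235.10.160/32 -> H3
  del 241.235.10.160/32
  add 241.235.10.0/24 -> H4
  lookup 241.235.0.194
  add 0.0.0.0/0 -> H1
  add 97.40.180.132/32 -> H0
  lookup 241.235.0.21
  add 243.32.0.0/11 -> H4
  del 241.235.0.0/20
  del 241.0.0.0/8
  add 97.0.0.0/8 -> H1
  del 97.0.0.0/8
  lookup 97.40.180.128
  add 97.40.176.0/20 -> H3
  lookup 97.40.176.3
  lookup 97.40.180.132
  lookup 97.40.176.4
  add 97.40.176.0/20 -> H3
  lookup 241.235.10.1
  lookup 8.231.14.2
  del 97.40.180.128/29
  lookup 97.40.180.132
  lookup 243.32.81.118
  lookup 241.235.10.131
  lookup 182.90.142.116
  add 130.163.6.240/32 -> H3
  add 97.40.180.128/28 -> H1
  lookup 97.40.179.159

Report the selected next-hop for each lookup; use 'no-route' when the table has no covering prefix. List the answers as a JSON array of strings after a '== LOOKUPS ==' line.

Trace:
  add 243.53.252.0/24 -> H3 at depth 24
  add 97.0.0.0/8 -> H2 at depth 8
  add 97.40.180.128/29 -> H4 at depth 29
  add 241.0.0.0/8 -> H2 at depth 8
  Q 40.145.252.160: descend 0 ; hops seen [∅] ; pick no-route
  - 97.0.0.0/8 clear@8
  - 243.53.252.0/24 clear@24
  Q 241.0.45.108: descend 11110001 ; hops seen [H2] ; pick H2
  add 241.235.0.0/20 -> H2 at depth 20
  add 241.235.10.160/32 -> H3 at depth 32
  - 241.235.10.160/32 clear@32
  add 241.235.10.0/24 -> H4 at depth 24
  Q 241.235.0.194: descend 11110001111010110000 ; hops seen [H2,H2] ; pick H2
  add 0.0.0.0/0 -> H1 at depth 0
  add 97.40.180.132/32 -> H0 at depth 32
  Q 241.235.0.21: descend 11110001111010110000 ; hops seen [H1,H2,H2] ; pick H2
  add 243.32.0.0/11 -> H4 at depth 11
  - 241.235.0.0/20 clear@20
  - 241.0.0.0/8 clear@8
  add 97.0.0.0/8 -> H1 at depth 8
  - 97.0.0.0/8 clear@8
  Q 97.40.180.128: descend 01100001001010001011010010000 ; hops seen [H1,H4] ; pick H4
  add 97.40.176.0/20 -> H3 at depth 20
  Q 97.40.176.3: descend 011000010010100010110 ; hops seen [H1,H3] ; pick H3
  Q 97.40.180.132: descend 01100001001010001011010010000100 ; hops seen [H1,H3,H4,H0] ; pick H0
  Q 97.40.176.4: descend 011000010010100010110 ; hops seen [H1,H3] ; pick H3
  add 97.40.176.0/20 -> H3 at depth 20
  Q 241.235.10.1: descend 111100011110101100001010 ; hops seen [H1,H4] ; pick H4
  Q 8.231.14.2: descend 0 ; hops seen [H1] ; pick H1
  - 97.40.180.128/29 clear@29
  Q 97.40.180.132: descend 01100001001010001011010010000100 ; hops seen [H1,H3,H0] ; pick H0
  Q 243.32.81.118: descend 11110011001 ; hops seen [H1,H4] ; pick H4
  Q 241.235.10.131: descend 11110001111010110000101010 ; hops seen [H1,H4] ; pick H4
  Q 182.90.142.116: descend 1 ; hops seen [H1] ; pick H1
  add 130.163.6.240/32 -> H3 at depth 32
  add 97.40.180.128/28 -> H1 at depth 28
  Q 97.40.179.159: descend 011000010010100010110 ; hops seen [H1,H3] ; pick H3

== LOOKUPS ==
["no-route","H2","H2","H2","H4","H3","H0","H3","H4","H1","H0","H4","H4","H1","H3"]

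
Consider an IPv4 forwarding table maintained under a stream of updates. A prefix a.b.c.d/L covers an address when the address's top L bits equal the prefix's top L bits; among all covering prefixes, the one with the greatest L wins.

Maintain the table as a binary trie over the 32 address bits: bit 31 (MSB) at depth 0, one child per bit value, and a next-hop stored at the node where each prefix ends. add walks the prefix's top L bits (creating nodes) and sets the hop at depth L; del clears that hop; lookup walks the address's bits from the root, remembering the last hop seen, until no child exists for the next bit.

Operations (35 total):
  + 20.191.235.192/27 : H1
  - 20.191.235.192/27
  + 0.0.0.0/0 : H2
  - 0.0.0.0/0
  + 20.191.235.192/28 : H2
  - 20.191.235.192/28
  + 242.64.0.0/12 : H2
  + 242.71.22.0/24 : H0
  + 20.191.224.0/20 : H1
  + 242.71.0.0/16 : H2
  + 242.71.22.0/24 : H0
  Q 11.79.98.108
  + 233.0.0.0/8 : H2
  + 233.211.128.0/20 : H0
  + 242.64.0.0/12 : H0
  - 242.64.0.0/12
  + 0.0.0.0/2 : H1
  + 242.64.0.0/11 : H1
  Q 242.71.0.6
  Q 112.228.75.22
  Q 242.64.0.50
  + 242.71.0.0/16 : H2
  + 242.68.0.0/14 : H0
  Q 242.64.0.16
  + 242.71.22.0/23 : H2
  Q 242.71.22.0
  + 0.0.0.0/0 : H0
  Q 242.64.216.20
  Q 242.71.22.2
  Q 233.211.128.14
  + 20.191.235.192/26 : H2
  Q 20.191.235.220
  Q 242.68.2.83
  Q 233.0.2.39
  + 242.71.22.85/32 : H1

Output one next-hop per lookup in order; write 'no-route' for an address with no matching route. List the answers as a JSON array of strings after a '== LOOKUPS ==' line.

Process each operation:
  add 20.191.235.192/27 -> H1 at depth 27
  del 20.191.235.192/27 (clear depth 27)
  add 0.0.0.0/0 -> H2 at depth 0
  del 0.0.0.0/0 (clear depth 0)
  add 20.191.235.192/28 -> H2 at depth 28
  del 20.191.235.192/28 (clear depth 28)
  add 242.64.0.0/12 -> H2 at depth 12
  add 242.71.22.0/24 -> H0 at depth 24
  add 20.191.224.0/20 -> H1 at depth 20
  add 242.71.0.0/16 -> H2 at depth 16
  add 242.71.22.0/24 -> H0 at depth 24
  lookup 11.79.98.108: bits 000 walk d0:-→d1:-→d2:-→d3:- -> no-route
  add 233.0.0.0/8 -> H2 at depth 8
  add 233.211.128.0/20 -> H0 at depth 20
  add 242.64.0.0/12 -> H0 at depth 12
  del 242.64.0.0/12 (clear depth 12)
  add 0.0.0.0/2 -> H1 at depth 2
  add 242.64.0.0/11 -> H1 at depth 11
  lookup 242.71.0.6: bits 1111001001000111000 walk d0:-→d1:-→d2:-→d3:-→d4:-→d5:-→d6:-→d7:-→d8:-→d9:-→d10:-→d11:H1→d12:-→d13:-→d14:-→d15:-→d16:H2→d17:-→d18:-→d19:- -> H2
  lookup 112.228.75.22: bits 0 walk d0:-→d1:- -> no-route
  lookup 242.64.0.50: bits 1111001001000 walk d0:-→d1:-→d2:-→d3:-→d4:-→d5:-→d6:-→d7:-→d8:-→d9:-→d10:-→d11:H1→d12:-→d13:- -> H1
  add 242.71.0.0/16 -> H2 at depth 16
  add 242.68.0.0/14 -> H0 at depth 14
  lookup 242.64.0.16: bits 1111001001000 walk d0:-→d1:-→d2:-→d3:-→d4:-→d5:-→d6:-→d7:-→d8:-→d9:-→d10:-→d11:H1→d12:-→d13:- -> H1
  add 242.71.22.0/23 -> H2 at depth 23
  lookup 242.71.22.0: bits 111100100100011100010110 walk d0:-→d1:-→d2:-→d3:-→d4:-→d5:-→d6:-→d7:-→d8:-→d9:-→d10:-→d11:H1→d12:-→d13:-→d14:H0→d15:-→d16:H2→d17:-→d18:-→d19:-→d20:-→d21:-→d22:-→d23:H2→d24:H0 -> H0
  add 0.0.0.0/0 -> H0 at depth 0
  lookup 242.64.216.20: bits 1111001001000 walk d0:H0→d1:-→d2:-→d3:-→d4:-→d5:-→d6:-→d7:-→d8:-→d9:-→d10:-→d11:H1→d12:-→d13:- -> H1
  lookup 242.71.22.2: bits 111100100100011100010110 walk d0:H0→d1:-→d2:-→d3:-→d4:-→d5:-→d6:-→d7:-→d8:-→d9:-→d10:-→d11:H1→d12:-→d13:-→d14:H0→d15:-→d16:H2→d17:-→d18:-→d19:-→d20:-→d21:-→d22:-→d23:H2→d24:H0 -> H0
  lookup 233.211.128.14: bits 11101001110100111000 walk d0:H0→d1:-→d2:-→d3:-→d4:-→d5:-→d6:-→d7:-→d8:H2→d9:-→d10:-→d11:-→d12:-→d13:-→d14:-→d15:-→d16:-→d17:-→d18:-→d19:-→d20:H0 -> H0
  add 20.191.235.192/26 -> H2 at depth 26
  lookup 20.191.235.220: bits 000101001011111111101011110 walk d0:H0→d1:-→d2:H1→d3:-→d4:-→d5:-→d6:-→d7:-→d8:-→d9:-→d10:-→d11:-→d12:-→d13:-→d14:-→d15:-→d16:-→d17:-→d18:-→d19:-→d20:H1→d21:-→d22:-→d23:-→d24:-→d25:-→d26:H2→d27:- -> H2
  lookup 242.68.2.83: bits 11110010010001 walk d0:H0→d1:-→d2:-→d3:-→d4:-→d5:-→d6:-→d7:-→d8:-→d9:-→d10:-→d11:H1→d12:-→d13:-→d14:H0 -> H0
  lookup 233.0.2.39: bits 11101001 walk d0:H0→d1:-→d2:-→d3:-→d4:-→d5:-→d6:-→d7:-→d8:H2 -> H2
  add 242.71.22.85/32 -> H1 at depth 32

== LOOKUPS ==
["no-route","H2","no-route","H1","H1","H0","H1","H0","H0","H2","H0","H2"]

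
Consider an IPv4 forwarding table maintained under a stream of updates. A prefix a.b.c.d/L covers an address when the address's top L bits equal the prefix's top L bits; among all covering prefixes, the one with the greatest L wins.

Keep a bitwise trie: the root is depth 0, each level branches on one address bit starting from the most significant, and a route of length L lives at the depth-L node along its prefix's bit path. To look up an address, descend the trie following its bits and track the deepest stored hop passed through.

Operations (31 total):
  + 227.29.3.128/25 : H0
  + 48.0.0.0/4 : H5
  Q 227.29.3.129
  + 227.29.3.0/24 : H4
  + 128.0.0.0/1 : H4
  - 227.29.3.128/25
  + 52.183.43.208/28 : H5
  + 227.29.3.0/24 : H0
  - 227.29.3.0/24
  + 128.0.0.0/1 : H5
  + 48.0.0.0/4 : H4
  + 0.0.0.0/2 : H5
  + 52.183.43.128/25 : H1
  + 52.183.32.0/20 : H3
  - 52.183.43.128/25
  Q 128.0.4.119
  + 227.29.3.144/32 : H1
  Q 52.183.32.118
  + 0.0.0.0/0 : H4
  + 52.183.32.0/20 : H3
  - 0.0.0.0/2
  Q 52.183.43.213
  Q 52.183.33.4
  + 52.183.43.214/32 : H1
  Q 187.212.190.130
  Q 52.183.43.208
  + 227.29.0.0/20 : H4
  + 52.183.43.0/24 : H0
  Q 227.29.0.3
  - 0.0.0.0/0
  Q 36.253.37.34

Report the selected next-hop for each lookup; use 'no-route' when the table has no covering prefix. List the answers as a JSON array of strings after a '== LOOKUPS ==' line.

Apply in order:
  add 227.29.3.128/25 -> H0 at depth 25
  add 48.0.0.0/4 -> H5 at depth 4
  lookup 227.29.3.129: bits 1110001100011101000000111 walk d0:-→d1:-→d2:-→d3:-→d4:-→d5:-→d6:-→d7:-→d8:-→d9:-→d10:-→d11:-→d12:-→d13:-→d14:-→d15:-→d16:-→d17:-→d18:-→d19:-→d20:-→d21:-→d22:-→d23:-→d24:-→d25:H0 -> H0
  add 227.29.3.0/24 -> H4 at depth 24
  add 128.0.0.0/1 -> H4 at depth 1
  - 227.29.3.128/25 clear@25
  add 52.183.43.208/28 -> H5 at depth 28
  add 227.29.3.0/24 -> H0 at depth 24
  - 227.29.3.0/24 clear@24
  add 128.0.0.0/1 -> H5 at depth 1
  add 48.0.0.0/4 -> H4 at depth 4
  add 0.0.0.0/2 -> H5 at depth 2
  add 52.183.43.128/25 -> H1 at depth 25
  add 52.183.32.0/20 -> H3 at depth 20
  - 52.183.43.128/25 clear@25
  lookup 128.0.4.119: bits 1 walk d0:-→d1:H5 -> H5
  add 227.29.3.144/32 -> H1 at depth 32
  lookup 52.183.32.118: bits 00110100101101110010 walk d0:-→d1:-→d2:H5→d3:-→d4:H4→d5:-→d6:-→d7:-→d8:-→d9:-→d10:-→d11:-→d12:-→d13:-→d14:-→d15:-→d16:-→d17:-→d18:-→d19:-→d20:H3 -> H3
  add 0.0.0.0/0 -> H4 at depth 0
  add 52.183.32.0/20 -> H3 at depth 20
  - 0.0.0.0/2 clear@2
  lookup 52.183.43.213: bits 0011010010110111001010111101 walk d0:H4→d1:-→d2:-→d3:-→d4:H4→d5:-→d6:-→d7:-→d8:-→d9:-→d10:-→d11:-→d12:-→d13:-→d14:-→d15:-→d16:-→d17:-→d18:-→d19:-→d20:H3→d21:-→d22:-→d23:-→d24:-→d25:-→d26:-→d27:-→d28:H5 -> H5
  lookup 52.183.33.4: bits 00110100101101110010 walk d0:H4→d1:-→d2:-→d3:-→d4:H4→d5:-→d6:-→d7:-→d8:-→d9:-→d10:-→d11:-→d12:-→d13:-→d14:-→d15:-→d16:-→d17:-→d18:-→d19:-→d20:H3 -> H3
  add 52.183.43.214/32 -> H1 at depth 32
  lookup 187.212.190.130: bits 1 walk d0:H4→d1:H5 -> H5
  lookup 52.183.43.208: bits 00110100101101110010101111010 walk d0:H4→d1:-→d2:-→d3:-→d4:H4→d5:-→d6:-→d7:-→d8:-→d9:-→d10:-→d11:-→d12:-→d13:-→d14:-→d15:-→d16:-→d17:-→d18:-→d19:-→d20:H3→d21:-→d22:-→d23:-→d24:-→d25:-→d26:-→d27:-→d28:H5→d29:- -> H5
  add 227.29.0.0/20 -> H4 at depth 20
  add 52.183.43.0/24 -> H0 at depth 24
  lookup 227.29.0.3: bits 1110001100011101000000 walk d0:H4→d1:H5→d2:-→d3:-→d4:-→d5:-→d6:-→d7:-→d8:-→d9:-→d10:-→d11:-→d12:-→d13:-→d14:-→d15:-→d16:-→d17:-→d18:-→d19:-→d20:H4→d21:-→d22:- -> H4
  - 0.0.0.0/0 clear@0
  lookup 36.253.37.34: bits 001 walk d0:-→d1:-→d2:-→d3:- -> no-route

== LOOKUPS ==
["H0","H5","H3","H5","H3","H5","H5","H4","no-route"]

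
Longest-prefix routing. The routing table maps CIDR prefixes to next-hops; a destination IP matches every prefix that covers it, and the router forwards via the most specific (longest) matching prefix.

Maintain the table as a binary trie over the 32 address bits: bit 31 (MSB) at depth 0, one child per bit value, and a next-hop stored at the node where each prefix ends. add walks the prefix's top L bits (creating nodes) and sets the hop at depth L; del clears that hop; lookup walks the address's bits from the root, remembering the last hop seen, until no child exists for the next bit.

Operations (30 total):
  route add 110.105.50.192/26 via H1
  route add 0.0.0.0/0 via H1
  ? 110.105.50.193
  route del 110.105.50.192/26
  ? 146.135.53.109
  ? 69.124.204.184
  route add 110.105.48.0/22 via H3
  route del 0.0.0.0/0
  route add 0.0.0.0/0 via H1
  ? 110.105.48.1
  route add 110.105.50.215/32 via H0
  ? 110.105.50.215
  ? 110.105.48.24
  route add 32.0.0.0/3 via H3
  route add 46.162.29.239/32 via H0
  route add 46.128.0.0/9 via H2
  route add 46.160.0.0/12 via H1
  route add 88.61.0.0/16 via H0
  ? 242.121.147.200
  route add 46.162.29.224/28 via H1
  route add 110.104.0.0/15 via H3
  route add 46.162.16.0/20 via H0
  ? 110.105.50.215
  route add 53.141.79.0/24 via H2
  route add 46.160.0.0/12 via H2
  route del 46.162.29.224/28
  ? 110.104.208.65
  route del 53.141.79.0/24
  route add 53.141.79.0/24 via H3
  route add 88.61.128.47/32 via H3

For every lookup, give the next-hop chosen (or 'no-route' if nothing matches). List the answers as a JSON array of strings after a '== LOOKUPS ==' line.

Apply in order:
  add 110.105.50.192/26 -> H1 at depth 26
  add 0.0.0.0/0 -> H1 at depth 0
  lookup 110.105.50.193: bits 01101110011010010011001011 walk d0:H1→d1:-→d2:-→d3:-→d4:-→d5:-→d6:-→d7:-→d8:-→d9:-→d10:-→d11:-→d12:-→d13:-→d14:-→d15:-→d16:-→d17:-→d18:-→d19:-→d20:-→d21:-→d22:-→d23:-→d24:-→d25:-→d26:H1 -> H1
  del 110.105.50.192/26 (clear depth 26)
  lookup 146.135.53.109: bits ε walk d0:H1 -> H1
  lookup 69.124.204.184: bits 01 walk d0:H1→d1:-→d2:- -> H1
  add 110.105.48.0/22 -> H3 at depth 22
  del 0.0.0.0/0 (clear depth 0)
  add 0.0.0.0/0 -> H1 at depth 0
  lookup 110.105.48.1: bits 0110111001101001001100 walk d0:H1→d1:-→d2:-→d3:-→d4:-→d5:-→d6:-→d7:-→d8:-→d9:-→d10:-→d11:-→d12:-→d13:-→d14:-→d15:-→d16:-→d17:-→d18:-→d19:-→d20:-→d21:-→d22:H3 -> H3
  add 110.105.50.215/32 -> H0 at depth 32
  lookup 110.105.50.215: bits 01101110011010010011001011010111 walk d0:H1→d1:-→d2:-→d3:-→d4:-→d5:-→d6:-→d7:-→d8:-→d9:-→d10:-→d11:-→d12:-→d13:-→d14:-→d15:-→d16:-→d17:-→d18:-→d19:-→d20:-→d21:-→d22:H3→d23:-→d24:-→d25:-→d26:-→d27:-→d28:-→d29:-→d30:-→d31:-→d32:H0 -> H0
  lookup 110.105.48.24: bits 0110111001101001001100 walk d0:H1→d1:-→d2:-→d3:-→d4:-→d5:-→d6:-→d7:-→d8:-→d9:-→d10:-→d11:-→d12:-→d13:-→d14:-→d15:-→d16:-→d17:-→d18:-→d19:-→d20:-→d21:-→d22:H3 -> H3
  add 32.0.0.0/3 -> H3 at depth 3
  add 46.162.29.239/32 -> H0 at depth 32
  add 46.128.0.0/9 -> H2 at depth 9
  add 46.160.0.0/12 -> H1 at depth 12
  add 88.61.0.0/16 -> H0 at depth 16
  lookup 242.121.147.200: bits ε walk d0:H1 -> H1
  add 46.162.29.224/28 -> H1 at depth 28
  add 110.104.0.0/15 -> H3 at depth 15
  add 46.162.16.0/20 -> H0 at depth 20
  lookup 110.105.50.215: bits 01101110011010010011001011010111 walk d0:H1→d1:-→d2:-→d3:-→d4:-→d5:-→d6:-→d7:-→d8:-→d9:-→d10:-→d11:-→d12:-→d13:-→d14:-→d15:H3→d16:-→d17:-→d18:-→d19:-→d20:-→d21:-→d22:H3→d23:-→d24:-→d25:-→d26:-→d27:-→d28:-→d29:-→d30:-→d31:-→d32:H0 -> H0
  add 53.141.79.0/24 -> H2 at depth 24
  add 46.160.0.0/12 -> H2 at depth 12
  del 46.162.29.224/28 (clear depth 28)
  lookup 110.104.208.65: bits 011011100110100 walk d0:H1→d1:-→d2:-→d3:-→d4:-→d5:-→d6:-→d7:-→d8:-→d9:-→d10:-→d11:-→d12:-→d13:-→d14:-→d15:H3 -> H3
  del 53.141.79.0/24 (clear depth 24)
  add 53.141.79.0/24 -> H3 at depth 24
  add 88.61.128.47/32 -> H3 at depth 32

== LOOKUPS ==
["H1","H1","H1","H3","H0","H3","H1","H0","H3"]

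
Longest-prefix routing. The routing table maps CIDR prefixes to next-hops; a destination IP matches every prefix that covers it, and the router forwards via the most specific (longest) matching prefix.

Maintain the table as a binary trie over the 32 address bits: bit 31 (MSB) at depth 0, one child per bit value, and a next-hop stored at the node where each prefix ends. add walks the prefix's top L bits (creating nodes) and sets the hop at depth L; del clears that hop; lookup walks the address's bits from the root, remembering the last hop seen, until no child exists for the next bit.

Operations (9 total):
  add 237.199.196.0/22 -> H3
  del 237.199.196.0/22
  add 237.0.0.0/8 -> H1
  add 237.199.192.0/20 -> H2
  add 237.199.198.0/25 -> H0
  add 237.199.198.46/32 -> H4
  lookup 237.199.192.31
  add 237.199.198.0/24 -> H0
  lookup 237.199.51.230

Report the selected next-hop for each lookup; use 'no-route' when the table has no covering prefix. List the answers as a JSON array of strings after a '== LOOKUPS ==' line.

Trace:
  add 237.199.196.0/22 -> H3 at depth 22
  - 237.199.196.0/22 clear@22
  add 237.0.0.0/8 -> H1 at depth 8
  add 237.199.192.0/20 -> H2 at depth 20
  add 237.199.198.0/25 -> H0 at depth 25
  add 237.199.198.46/32 -> H4 at depth 32
  Q 237.199.192.31: descend 111011011100011111000 ; hops seen [H1,H2] ; pick H2
  add 237.199.198.0/24 -> H0 at depth 24
  Q 237.199.51.230: descend 1110110111000111 ; hops seen [H1] ; pick H1

== LOOKUPS ==
["H2","H1"]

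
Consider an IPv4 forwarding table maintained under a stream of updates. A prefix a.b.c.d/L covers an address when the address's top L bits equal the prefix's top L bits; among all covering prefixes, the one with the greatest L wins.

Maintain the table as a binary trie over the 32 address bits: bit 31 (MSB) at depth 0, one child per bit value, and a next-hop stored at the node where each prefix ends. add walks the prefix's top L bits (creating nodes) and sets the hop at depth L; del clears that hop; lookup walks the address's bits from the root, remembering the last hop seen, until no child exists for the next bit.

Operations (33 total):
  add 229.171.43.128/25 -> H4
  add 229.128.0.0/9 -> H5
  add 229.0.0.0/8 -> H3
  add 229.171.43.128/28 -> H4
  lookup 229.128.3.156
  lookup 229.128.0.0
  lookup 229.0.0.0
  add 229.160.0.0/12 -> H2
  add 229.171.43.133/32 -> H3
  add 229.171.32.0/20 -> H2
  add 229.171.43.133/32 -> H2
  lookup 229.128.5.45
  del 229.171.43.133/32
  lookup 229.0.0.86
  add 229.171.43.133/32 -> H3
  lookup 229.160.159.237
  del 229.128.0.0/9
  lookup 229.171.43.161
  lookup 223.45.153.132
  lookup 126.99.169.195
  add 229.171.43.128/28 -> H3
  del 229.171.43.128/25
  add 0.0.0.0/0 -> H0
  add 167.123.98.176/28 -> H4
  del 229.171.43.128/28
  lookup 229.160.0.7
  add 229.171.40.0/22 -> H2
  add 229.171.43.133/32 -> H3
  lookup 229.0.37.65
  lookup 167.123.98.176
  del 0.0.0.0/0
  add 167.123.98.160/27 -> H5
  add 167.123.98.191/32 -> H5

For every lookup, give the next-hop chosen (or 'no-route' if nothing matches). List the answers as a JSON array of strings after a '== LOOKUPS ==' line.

Trace:
  add 229.171.43.128/25 -> H4 at depth 25
  add 229.128.0.0/9 -> H5 at depth 9
  add 229.0.0.0/8 -> H3 at depth 8
  add 229.171.43.128/28 -> H4 at depth 28
  lookup 229.128.3.156: bits 1110010110 walk d0:-→d1:-→d2:-→d3:-→d4:-→d5:-→d6:-→d7:-→d8:H3→d9:H5→d10:- -> H5
  lookup 229.128.0.0: bits 1110010110 walk d0:-→d1:-→d2:-→d3:-→d4:-→d5:-→d6:-→d7:-→d8:H3→d9:H5→d10:- -> H5
  lookup 229.0.0.0: bits 11100101 walk d0:-→d1:-→d2:-→d3:-→d4:-→d5:-→d6:-→d7:-→d8:H3 -> H3
  add 229.160.0.0/12 -> H2 at depth 12
  add 229.171.43.133/32 -> H3 at depth 32
  add 229.171.32.0/20 -> H2 at depth 20
  add 229.171.43.133/32 -> H2 at depth 32
  lookup 229.128.5.45: bits 1110010110 walk d0:-→d1:-→d2:-→d3:-→d4:-→d5:-→d6:-→d7:-→d8:H3→d9:H5→d10:- -> H5
  del 229.171.43.133/32 (clear depth 32)
  lookup 229.0.0.86: bits 11100101 walk d0:-→d1:-→d2:-→d3:-→d4:-→d5:-→d6:-→d7:-→d8:H3 -> H3
  add 229.171.43.133/32 -> H3 at depth 32
  lookup 229.160.159.237: bits 111001011010 walk d0:-→d1:-→d2:-→d3:-→d4:-→d5:-→d6:-→d7:-→d8:H3→d9:H5→d10:-→d11:-→d12:H2 -> H2
  del 229.128.0.0/9 (clear depth 9)
  lookup 229.171.43.161: bits 11100101101010110010101110 walk d0:-→d1:-→d2:-→d3:-→d4:-→d5:-→d6:-→d7:-→d8:H3→d9:-→d10:-→d11:-→d12:H2→d13:-→d14:-→d15:-→d16:-→d17:-→d18:-→d19:-→d20:H2→d21:-→d22:-→d23:-→d24:-→d25:H4→d26:- -> H4
  lookup 223.45.153.132: bits 11 walk d0:-→d1:-→d2:- -> no-route
  lookup 126.99.169.195: bits ε walk d0:- -> no-route
  add 229.171.43.128/28 -> H3 at depth 28
  del 229.171.43.128/25 (clear depth 25)
  add 0.0.0.0/0 -> H0 at depth 0
  add 167.123.98.176/28 -> H4 at depth 28
  del 229.171.43.128/28 (clear depth 28)
  lookup 229.160.0.7: bits 111001011010 walk d0:H0→d1:-→d2:-→d3:-→d4:-→d5:-→d6:-→d7:-→d8:H3→d9:-→d10:-→d11:-→d12:H2 -> H2
  add 229.171.40.0/22 -> H2 at depth 22
  add 229.171.43.133/32 -> H3 at depth 32
  lookup 229.0.37.65: bits 11100101 walk d0:H0→d1:-→d2:-→d3:-→d4:-→d5:-→d6:-→d7:-→d8:H3 -> H3
  lookup 167.123.98.176: bits 1010011101111011011000101011 walk d0:H0→d1:-→d2:-→d3:-→d4:-→d5:-→d6:-→d7:-→d8:-→d9:-→d10:-→d11:-→d12:-→d13:-→d14:-→d15:-→d16:-→d17:-→d18:-→d19:-→d20:-→d21:-→d22:-→d23:-→d24:-→d25:-→d26:-→d27:-→d28:H4 -> H4
  del 0.0.0.0/0 (clear depth 0)
  add 167.123.98.160/27 -> H5 at depth 27
  add 167.123.98.191/32 -> H5 at depth 32

== LOOKUPS ==
["H5","H5","H3","H5","H3","H2","H4","no-route","no-route","H2","H3","H4"]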